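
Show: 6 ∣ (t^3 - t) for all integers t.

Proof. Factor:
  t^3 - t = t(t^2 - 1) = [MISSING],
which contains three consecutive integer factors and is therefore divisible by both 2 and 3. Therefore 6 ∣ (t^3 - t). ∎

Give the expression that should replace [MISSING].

(t - 1)t(t + 1)

t(t^2 - 1) = t(t - 1)(t + 1) = (t - 1)t(t + 1).
These three factors are consecutive integers, so their product is divisible by 6.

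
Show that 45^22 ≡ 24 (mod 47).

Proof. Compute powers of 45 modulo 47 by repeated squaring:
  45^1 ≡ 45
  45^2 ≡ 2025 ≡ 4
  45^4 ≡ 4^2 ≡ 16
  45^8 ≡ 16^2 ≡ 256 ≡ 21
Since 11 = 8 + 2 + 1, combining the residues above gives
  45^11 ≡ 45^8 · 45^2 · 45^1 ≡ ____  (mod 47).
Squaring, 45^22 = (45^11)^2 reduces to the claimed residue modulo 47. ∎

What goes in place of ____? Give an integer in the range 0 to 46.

20

Multiply the listed residues: 21 · 4 · 45 = 84 → 3780.
Reducing modulo 47: 3780 = 80·47 + 20, so 45^11 ≡ 20.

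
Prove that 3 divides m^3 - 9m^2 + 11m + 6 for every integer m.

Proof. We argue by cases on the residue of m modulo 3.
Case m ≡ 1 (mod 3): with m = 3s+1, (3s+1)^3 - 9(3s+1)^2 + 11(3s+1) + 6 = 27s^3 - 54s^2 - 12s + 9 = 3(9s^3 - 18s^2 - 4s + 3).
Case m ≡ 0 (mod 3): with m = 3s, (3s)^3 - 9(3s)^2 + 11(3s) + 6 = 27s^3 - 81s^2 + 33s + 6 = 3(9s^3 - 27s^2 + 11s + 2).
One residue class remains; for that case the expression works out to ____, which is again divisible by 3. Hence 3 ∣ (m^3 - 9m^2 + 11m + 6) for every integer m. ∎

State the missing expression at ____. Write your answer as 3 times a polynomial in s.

Only m ≡ 2 (mod 3) is unaccounted for. Put m = 3s+2:
(3s+2)^3 - 9(3s+2)^2 + 11(3s+2) + 6 expands to 27s^3 - 27s^2 - 39s,
and factoring out 3 leaves 3(9s^3 - 9s^2 - 13s).

3(9s^3 - 9s^2 - 13s)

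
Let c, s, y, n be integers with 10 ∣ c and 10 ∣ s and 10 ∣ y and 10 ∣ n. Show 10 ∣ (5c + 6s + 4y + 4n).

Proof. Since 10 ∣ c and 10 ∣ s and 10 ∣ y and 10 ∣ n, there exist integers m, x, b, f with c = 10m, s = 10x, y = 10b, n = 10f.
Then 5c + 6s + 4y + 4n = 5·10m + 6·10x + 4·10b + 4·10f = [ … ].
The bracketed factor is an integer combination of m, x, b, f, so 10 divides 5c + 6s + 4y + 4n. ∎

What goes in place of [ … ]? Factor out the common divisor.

Pull the common 10 out of every term: 5·10m + 6·10x + 4·10b + 4·10f = 10(4b + 4f + 5m + 6x).
4b + 4f + 5m + 6x is an integer, which exhibits the divisibility.

10(4b + 4f + 5m + 6x)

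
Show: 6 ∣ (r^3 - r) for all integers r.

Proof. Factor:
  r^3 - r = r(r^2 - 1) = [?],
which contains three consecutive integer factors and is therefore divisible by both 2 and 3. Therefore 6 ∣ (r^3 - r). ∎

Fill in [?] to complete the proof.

(r - 1)r(r + 1)

r(r^2 - 1) = r(r - 1)(r + 1) = (r - 1)r(r + 1).
These three factors are consecutive integers, so their product is divisible by 6.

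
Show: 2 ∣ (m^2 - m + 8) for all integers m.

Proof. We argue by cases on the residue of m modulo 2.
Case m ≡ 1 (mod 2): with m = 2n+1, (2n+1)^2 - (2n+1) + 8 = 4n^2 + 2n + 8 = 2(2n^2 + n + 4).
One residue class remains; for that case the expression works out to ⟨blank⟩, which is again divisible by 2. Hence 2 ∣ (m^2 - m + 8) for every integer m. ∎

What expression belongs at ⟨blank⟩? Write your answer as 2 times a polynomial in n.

2(2n^2 - n + 4)

Only m ≡ 0 (mod 2) is unaccounted for. Put m = 2n:
(2n)^2 - (2n) + 8 expands to 4n^2 - 2n + 8,
and factoring out 2 leaves 2(2n^2 - n + 4).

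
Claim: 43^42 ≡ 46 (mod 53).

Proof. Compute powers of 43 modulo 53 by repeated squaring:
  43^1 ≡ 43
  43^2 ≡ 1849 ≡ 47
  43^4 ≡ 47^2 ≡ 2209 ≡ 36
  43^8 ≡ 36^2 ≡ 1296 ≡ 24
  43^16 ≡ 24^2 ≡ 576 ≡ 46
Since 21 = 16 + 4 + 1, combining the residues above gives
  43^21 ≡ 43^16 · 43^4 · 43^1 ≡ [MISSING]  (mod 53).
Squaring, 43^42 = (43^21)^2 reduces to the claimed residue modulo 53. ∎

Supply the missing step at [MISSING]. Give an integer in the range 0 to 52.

29

Multiply the listed residues: 46 · 36 · 43 = 1656 → 71208.
Reducing modulo 53: 71208 = 1343·53 + 29, so 43^21 ≡ 29.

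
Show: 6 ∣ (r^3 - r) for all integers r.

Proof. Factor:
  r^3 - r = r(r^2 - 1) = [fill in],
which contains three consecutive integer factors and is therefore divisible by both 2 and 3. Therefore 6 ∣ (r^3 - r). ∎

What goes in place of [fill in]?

(r - 1)r(r + 1)

r(r^2 - 1) = r(r - 1)(r + 1) = (r - 1)r(r + 1).
These three factors are consecutive integers, so their product is divisible by 6.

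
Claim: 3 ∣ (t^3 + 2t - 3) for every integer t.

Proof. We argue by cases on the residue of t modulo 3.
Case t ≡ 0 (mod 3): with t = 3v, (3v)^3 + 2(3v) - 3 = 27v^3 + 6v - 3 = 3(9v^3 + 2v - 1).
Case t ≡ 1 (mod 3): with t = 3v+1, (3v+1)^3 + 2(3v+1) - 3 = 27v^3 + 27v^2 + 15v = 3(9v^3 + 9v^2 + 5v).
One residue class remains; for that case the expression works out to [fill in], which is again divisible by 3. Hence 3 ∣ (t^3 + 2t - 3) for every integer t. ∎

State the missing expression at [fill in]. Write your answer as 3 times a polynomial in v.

3(9v^3 + 18v^2 + 14v + 3)

The residues treated are {0, 1}, so the missing case is t ≡ 2 (mod 3); write t = 3v+2.
Then (3v+2)^3 + 2(3v+2) - 3 = 27v^3 + 54v^2 + 42v + 9 = 3(9v^3 + 18v^2 + 14v + 3).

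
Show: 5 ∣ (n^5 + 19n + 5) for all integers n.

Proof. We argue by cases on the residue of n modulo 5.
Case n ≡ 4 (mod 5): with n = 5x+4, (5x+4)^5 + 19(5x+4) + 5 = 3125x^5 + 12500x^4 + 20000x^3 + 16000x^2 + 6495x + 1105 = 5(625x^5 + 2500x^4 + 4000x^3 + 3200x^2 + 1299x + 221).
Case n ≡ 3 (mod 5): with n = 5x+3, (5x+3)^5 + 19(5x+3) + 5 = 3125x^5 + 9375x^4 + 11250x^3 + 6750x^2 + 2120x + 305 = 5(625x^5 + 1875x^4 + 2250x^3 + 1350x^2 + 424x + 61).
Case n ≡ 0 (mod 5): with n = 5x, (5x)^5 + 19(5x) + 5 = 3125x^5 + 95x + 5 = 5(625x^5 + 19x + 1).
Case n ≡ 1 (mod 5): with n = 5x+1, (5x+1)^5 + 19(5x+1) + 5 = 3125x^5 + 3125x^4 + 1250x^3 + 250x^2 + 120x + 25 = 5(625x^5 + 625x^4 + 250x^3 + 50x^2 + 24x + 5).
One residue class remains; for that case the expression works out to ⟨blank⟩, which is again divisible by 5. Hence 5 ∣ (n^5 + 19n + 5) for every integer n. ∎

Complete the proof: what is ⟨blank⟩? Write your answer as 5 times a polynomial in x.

Only n ≡ 2 (mod 5) is unaccounted for. Put n = 5x+2:
(5x+2)^5 + 19(5x+2) + 5 expands to 3125x^5 + 6250x^4 + 5000x^3 + 2000x^2 + 495x + 75,
and factoring out 5 leaves 5(625x^5 + 1250x^4 + 1000x^3 + 400x^2 + 99x + 15).

5(625x^5 + 1250x^4 + 1000x^3 + 400x^2 + 99x + 15)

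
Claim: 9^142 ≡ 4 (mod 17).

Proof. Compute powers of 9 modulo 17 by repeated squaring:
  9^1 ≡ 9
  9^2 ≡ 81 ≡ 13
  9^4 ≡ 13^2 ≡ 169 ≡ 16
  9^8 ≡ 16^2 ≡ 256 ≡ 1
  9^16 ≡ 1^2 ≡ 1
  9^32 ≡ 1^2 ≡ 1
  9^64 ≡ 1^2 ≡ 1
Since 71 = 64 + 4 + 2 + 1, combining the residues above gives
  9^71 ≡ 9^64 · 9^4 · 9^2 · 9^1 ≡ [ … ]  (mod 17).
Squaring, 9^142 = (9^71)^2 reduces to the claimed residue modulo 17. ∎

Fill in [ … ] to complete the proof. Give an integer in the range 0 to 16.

9^64 · 9^4 · 9^2 · 9^1 ≡ 1 · 16 · 13 · 9 = 1872.
1872 mod 17 = 2, so 9^71 ≡ 2 (mod 17).

2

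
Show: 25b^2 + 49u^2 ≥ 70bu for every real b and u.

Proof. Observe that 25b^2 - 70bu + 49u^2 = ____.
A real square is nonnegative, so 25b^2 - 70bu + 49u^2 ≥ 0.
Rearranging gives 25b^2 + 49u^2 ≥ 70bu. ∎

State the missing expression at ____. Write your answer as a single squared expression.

(5b - 7u)^2

25b^2 - 70bu + 49u^2 is a perfect-square trinomial: the outer terms are (5b)^2 and (7u)^2, and the cross term is -2·5b·7u.
So 25b^2 - 70bu + 49u^2 = (5b - 7u)^2 ≥ 0.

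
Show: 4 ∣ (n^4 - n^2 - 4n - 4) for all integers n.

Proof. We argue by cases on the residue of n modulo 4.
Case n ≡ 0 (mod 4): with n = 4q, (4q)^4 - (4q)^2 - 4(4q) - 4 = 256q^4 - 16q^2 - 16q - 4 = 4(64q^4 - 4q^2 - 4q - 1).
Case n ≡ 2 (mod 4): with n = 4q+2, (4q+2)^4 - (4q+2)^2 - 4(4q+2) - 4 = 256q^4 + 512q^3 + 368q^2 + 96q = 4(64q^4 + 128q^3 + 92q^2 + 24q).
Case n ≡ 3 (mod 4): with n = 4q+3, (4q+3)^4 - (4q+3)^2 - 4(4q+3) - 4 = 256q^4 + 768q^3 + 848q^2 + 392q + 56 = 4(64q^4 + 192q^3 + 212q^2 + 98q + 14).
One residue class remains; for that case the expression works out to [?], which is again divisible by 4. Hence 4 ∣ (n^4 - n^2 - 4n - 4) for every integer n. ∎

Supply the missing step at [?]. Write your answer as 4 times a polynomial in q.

Only n ≡ 1 (mod 4) is unaccounted for. Put n = 4q+1:
(4q+1)^4 - (4q+1)^2 - 4(4q+1) - 4 expands to 256q^4 + 256q^3 + 80q^2 - 8q - 8,
and factoring out 4 leaves 4(64q^4 + 64q^3 + 20q^2 - 2q - 2).

4(64q^4 + 64q^3 + 20q^2 - 2q - 2)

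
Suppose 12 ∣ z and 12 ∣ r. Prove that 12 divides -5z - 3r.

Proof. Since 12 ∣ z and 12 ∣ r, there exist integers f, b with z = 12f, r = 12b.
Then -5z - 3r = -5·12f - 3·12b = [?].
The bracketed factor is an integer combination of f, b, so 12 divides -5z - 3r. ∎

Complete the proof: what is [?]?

Each term has a factor of 12: -5·12f - 3·12b = 12·(-3b - 5f).
Since -3b - 5f is an integer, 12 ∣ (-5z - 3r).

12(-3b - 5f)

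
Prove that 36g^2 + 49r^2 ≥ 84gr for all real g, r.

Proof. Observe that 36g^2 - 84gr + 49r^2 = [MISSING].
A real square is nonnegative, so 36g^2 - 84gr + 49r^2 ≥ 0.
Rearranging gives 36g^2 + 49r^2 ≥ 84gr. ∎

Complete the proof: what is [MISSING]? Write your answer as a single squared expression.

(6g - 7r)^2

The leading and trailing coefficients are 6^2 and 7^2, and 84 = 2·6·7, so the trinomial is (6g - 7r)^2.
Hence 36g^2 - 84gr + 49r^2 ≥ 0.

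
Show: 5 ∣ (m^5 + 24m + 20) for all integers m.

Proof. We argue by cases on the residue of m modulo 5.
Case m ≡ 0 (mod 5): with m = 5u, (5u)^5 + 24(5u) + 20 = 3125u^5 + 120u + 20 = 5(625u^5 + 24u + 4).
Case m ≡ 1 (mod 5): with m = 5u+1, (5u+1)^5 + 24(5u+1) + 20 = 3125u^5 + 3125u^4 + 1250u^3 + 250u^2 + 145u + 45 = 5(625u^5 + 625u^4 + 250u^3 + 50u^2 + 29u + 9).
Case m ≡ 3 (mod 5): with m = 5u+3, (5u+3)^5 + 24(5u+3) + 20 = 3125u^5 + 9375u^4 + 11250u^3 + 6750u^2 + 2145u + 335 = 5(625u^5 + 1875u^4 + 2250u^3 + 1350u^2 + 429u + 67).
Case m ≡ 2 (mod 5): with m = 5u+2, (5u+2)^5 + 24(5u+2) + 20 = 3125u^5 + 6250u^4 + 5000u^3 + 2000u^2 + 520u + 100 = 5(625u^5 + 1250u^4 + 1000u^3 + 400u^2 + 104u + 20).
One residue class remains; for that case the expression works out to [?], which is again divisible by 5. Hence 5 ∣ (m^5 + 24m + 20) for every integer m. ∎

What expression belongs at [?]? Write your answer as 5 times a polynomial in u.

5(625u^5 + 2500u^4 + 4000u^3 + 3200u^2 + 1304u + 228)

Only m ≡ 4 (mod 5) is unaccounted for. Put m = 5u+4:
(5u+4)^5 + 24(5u+4) + 20 expands to 3125u^5 + 12500u^4 + 20000u^3 + 16000u^2 + 6520u + 1140,
and factoring out 5 leaves 5(625u^5 + 2500u^4 + 4000u^3 + 3200u^2 + 1304u + 228).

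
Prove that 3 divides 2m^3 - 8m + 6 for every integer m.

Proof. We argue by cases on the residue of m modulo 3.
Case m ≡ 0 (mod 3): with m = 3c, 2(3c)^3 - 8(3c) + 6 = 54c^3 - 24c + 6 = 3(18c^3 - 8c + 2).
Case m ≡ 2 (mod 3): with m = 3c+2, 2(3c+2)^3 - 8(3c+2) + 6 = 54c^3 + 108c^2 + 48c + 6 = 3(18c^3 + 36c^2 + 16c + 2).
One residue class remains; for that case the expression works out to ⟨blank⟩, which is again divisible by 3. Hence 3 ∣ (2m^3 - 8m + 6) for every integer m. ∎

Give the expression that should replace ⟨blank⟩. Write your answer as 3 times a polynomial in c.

The residues treated are {0, 2}, so the missing case is m ≡ 1 (mod 3); write m = 3c+1.
Then 2(3c+1)^3 - 8(3c+1) + 6 = 54c^3 + 54c^2 - 6c = 3(18c^3 + 18c^2 - 2c).

3(18c^3 + 18c^2 - 2c)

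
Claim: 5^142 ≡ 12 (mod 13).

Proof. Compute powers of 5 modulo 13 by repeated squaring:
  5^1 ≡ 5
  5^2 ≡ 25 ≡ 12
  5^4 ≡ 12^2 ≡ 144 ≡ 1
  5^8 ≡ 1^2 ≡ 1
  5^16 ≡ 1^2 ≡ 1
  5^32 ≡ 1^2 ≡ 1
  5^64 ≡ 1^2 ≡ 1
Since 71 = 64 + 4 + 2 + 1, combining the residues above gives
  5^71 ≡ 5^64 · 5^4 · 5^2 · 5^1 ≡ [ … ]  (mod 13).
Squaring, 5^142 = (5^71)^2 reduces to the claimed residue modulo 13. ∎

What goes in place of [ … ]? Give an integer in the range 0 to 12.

5^64 · 5^4 · 5^2 · 5^1 ≡ 1 · 1 · 12 · 5 = 60.
60 mod 13 = 8, so 5^71 ≡ 8 (mod 13).

8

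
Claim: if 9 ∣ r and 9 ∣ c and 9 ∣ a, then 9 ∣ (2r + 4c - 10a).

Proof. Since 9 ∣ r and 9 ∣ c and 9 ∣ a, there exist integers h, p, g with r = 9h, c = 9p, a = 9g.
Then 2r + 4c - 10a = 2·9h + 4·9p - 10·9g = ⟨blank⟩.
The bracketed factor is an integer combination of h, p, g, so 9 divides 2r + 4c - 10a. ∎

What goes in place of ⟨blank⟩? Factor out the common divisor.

Each term has a factor of 9: 2·9h + 4·9p - 10·9g = 9·(-10g + 2h + 4p).
Since -10g + 2h + 4p is an integer, 9 ∣ (2r + 4c - 10a).

9(-10g + 2h + 4p)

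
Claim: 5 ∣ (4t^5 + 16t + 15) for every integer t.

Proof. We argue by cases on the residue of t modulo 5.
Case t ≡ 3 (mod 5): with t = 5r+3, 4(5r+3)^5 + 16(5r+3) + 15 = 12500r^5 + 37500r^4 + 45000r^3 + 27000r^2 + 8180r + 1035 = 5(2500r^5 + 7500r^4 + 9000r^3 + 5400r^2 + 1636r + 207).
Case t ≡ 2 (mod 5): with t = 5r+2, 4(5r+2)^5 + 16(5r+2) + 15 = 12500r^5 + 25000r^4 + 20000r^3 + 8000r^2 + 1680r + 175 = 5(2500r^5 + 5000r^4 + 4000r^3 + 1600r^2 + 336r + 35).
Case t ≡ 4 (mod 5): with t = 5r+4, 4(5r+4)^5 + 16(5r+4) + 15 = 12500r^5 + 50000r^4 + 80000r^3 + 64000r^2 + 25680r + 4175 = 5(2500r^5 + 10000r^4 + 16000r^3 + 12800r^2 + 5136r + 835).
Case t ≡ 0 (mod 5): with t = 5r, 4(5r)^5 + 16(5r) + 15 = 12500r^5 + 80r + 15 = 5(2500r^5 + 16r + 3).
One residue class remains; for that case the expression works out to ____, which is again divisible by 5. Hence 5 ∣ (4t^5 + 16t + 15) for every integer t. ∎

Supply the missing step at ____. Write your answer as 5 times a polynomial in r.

5(2500r^5 + 2500r^4 + 1000r^3 + 200r^2 + 36r + 7)

The residues treated are {3, 2, 4, 0}, so the missing case is t ≡ 1 (mod 5); write t = 5r+1.
Then 4(5r+1)^5 + 16(5r+1) + 15 = 12500r^5 + 12500r^4 + 5000r^3 + 1000r^2 + 180r + 35 = 5(2500r^5 + 2500r^4 + 1000r^3 + 200r^2 + 36r + 7).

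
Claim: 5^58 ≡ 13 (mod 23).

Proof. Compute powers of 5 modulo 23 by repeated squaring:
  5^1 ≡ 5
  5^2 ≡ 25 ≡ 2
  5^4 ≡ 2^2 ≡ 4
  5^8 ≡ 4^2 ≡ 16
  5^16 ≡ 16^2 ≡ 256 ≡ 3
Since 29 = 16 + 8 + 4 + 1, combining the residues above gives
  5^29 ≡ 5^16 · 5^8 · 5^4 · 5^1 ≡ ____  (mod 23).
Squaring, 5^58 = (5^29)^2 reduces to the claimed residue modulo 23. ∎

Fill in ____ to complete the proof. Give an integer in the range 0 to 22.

5^16 · 5^8 · 5^4 · 5^1 ≡ 3 · 16 · 4 · 5 = 960.
960 mod 23 = 17, so 5^29 ≡ 17 (mod 23).

17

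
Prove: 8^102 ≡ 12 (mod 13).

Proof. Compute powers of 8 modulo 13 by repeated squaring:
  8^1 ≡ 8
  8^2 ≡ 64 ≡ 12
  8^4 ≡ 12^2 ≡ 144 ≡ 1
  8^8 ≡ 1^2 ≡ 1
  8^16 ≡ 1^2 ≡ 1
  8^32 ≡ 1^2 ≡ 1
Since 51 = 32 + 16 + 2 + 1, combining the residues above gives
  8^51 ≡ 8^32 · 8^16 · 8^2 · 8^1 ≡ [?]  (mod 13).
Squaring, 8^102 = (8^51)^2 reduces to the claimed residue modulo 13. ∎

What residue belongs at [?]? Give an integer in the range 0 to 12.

5

8^32 · 8^16 · 8^2 · 8^1 ≡ 1 · 1 · 12 · 8 = 96.
96 mod 13 = 5, so 8^51 ≡ 5 (mod 13).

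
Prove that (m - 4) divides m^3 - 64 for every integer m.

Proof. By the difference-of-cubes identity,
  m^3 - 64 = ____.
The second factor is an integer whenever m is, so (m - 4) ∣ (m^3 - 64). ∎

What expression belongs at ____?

a^3 - b^3 = (a - b)(a^2 + ab + b^2). With a = m, b = 4:
m^3 - 64 = (m - 4)(m^2 + 4m + 16).

(m - 4)(m^2 + 4m + 16)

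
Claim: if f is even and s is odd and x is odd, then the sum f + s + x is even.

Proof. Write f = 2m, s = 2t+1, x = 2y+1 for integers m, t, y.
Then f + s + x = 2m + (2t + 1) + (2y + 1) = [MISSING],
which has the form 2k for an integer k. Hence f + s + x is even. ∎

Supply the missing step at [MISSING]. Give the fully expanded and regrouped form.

2(m + t + y + 1)

Expanding: 2m + (2t + 1) + (2y + 1) = 2m + 2t + 2y + 2.
Every term is even; pulling out the factor of 2 gives 2(m + t + y + 1).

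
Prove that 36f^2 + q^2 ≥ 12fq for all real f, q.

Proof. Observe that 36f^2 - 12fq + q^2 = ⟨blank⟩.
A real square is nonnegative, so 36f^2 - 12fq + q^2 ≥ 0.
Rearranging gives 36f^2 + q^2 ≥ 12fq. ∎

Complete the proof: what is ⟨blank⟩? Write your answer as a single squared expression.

The leading and trailing coefficients are 6^2 and 1^2, and 12 = 2·6·1, so the trinomial is (6f - q)^2.
Hence 36f^2 - 12fq + q^2 ≥ 0.

(6f - q)^2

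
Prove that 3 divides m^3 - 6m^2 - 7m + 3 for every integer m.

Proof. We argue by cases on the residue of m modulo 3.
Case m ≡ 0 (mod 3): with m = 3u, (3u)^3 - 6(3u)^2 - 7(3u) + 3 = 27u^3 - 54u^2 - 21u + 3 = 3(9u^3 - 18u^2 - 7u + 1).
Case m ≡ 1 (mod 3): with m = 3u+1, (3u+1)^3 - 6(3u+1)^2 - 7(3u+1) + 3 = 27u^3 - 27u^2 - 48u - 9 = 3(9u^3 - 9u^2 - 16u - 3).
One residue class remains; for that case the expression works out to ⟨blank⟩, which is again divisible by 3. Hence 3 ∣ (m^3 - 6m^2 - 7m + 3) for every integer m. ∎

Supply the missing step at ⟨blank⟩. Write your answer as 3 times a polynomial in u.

Only m ≡ 2 (mod 3) is unaccounted for. Put m = 3u+2:
(3u+2)^3 - 6(3u+2)^2 - 7(3u+2) + 3 expands to 27u^3 - 57u - 27,
and factoring out 3 leaves 3(9u^3 - 19u - 9).

3(9u^3 - 19u - 9)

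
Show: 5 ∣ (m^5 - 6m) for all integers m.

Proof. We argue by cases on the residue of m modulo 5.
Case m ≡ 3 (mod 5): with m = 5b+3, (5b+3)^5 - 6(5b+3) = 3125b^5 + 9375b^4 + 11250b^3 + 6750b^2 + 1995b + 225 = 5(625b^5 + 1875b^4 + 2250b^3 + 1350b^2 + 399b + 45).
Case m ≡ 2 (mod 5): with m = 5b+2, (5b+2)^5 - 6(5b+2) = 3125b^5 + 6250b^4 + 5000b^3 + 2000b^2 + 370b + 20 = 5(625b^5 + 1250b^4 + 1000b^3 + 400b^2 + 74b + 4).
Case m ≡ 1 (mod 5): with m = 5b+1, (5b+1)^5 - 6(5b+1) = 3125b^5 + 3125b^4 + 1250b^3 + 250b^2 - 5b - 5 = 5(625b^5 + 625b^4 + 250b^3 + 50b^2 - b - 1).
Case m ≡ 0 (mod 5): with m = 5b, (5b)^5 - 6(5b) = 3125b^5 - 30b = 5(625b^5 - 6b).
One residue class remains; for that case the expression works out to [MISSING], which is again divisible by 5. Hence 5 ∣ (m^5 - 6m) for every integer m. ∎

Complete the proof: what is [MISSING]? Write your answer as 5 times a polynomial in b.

5(625b^5 + 2500b^4 + 4000b^3 + 3200b^2 + 1274b + 200)

Only m ≡ 4 (mod 5) is unaccounted for. Put m = 5b+4:
(5b+4)^5 - 6(5b+4) expands to 3125b^5 + 12500b^4 + 20000b^3 + 16000b^2 + 6370b + 1000,
and factoring out 5 leaves 5(625b^5 + 2500b^4 + 4000b^3 + 3200b^2 + 1274b + 200).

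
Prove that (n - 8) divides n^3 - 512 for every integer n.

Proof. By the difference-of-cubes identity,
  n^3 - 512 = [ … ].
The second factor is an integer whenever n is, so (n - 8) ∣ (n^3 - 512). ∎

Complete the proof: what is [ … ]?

(n - 8)(n^2 + 8n + 64)

Polynomial division of n^3 - 512 by n - 8 leaves remainder 0 and quotient n^2 + 8n + 64.
Hence n^3 - 512 = (n - 8)(n^2 + 8n + 64).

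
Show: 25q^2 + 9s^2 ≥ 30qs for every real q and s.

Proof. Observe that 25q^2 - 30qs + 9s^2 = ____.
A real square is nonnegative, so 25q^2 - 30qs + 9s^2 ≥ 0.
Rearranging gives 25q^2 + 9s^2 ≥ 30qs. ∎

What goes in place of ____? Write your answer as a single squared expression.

25q^2 - 30qs + 9s^2 is a perfect-square trinomial: the outer terms are (5q)^2 and (3s)^2, and the cross term is -2·5q·3s.
So 25q^2 - 30qs + 9s^2 = (5q - 3s)^2 ≥ 0.

(5q - 3s)^2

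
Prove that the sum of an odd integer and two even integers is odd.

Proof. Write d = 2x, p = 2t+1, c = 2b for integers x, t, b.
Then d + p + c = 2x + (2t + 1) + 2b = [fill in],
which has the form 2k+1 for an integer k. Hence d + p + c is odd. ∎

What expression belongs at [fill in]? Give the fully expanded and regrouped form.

Expanding: 2x + (2t + 1) + 2b = 2b + 2t + 2x + 1.
Every term except the constant is even, so this is 2(b + t + x) + 1,
and b + t + x ∈ ℤ gives the required form.

2(b + t + x) + 1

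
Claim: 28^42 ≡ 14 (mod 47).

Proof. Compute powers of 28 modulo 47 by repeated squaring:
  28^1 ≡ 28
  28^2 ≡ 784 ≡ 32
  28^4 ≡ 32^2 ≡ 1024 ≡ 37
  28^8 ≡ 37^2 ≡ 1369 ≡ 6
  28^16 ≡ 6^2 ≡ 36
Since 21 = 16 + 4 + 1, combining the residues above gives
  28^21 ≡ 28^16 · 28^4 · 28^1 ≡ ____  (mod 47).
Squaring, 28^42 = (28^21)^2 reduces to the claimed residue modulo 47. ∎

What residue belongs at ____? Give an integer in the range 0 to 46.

28^16 · 28^4 · 28^1 ≡ 36 · 37 · 28 = 37296.
37296 mod 47 = 25, so 28^21 ≡ 25 (mod 47).

25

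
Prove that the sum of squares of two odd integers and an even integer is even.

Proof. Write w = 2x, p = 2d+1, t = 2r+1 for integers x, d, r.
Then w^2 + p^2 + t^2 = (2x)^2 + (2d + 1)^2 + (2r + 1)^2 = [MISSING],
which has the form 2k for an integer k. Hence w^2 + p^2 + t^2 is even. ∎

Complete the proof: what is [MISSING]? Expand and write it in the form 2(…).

(2x)^2 + (2d + 1)^2 + (2r + 1)^2 = 4d^2 + 4d + 4r^2 + 4r + 4x^2 + 2
= 2(2d^2 + 2d + 2r^2 + 2r + 2x^2 + 1).
Since 2d^2 + 2d + 2r^2 + 2r + 2x^2 + 1 is an integer, the sum of squares is of the form 2k for an integer k.

2(2d^2 + 2d + 2r^2 + 2r + 2x^2 + 1)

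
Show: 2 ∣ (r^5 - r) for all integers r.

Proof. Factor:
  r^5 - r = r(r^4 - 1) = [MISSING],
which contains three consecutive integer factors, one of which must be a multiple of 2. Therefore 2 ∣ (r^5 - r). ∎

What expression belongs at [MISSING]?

r^4 - 1 = (r^2 - 1)(r^2 + 1), and r^2 - 1 = (r-1)(r+1).
So r(r^4 - 1) = (r - 1)r(r + 1)(r^2 + 1).

(r - 1)r(r + 1)(r^2 + 1)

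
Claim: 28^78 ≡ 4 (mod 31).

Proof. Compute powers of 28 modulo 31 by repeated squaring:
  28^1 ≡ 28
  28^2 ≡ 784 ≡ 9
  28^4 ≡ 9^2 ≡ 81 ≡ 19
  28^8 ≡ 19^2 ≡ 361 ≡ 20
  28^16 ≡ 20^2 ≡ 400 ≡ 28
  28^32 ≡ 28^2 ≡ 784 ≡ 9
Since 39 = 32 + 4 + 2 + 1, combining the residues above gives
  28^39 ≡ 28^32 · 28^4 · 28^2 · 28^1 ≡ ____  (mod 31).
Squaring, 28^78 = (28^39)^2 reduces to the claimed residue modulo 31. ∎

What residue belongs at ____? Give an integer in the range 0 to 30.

2

28^32 · 28^4 · 28^2 · 28^1 ≡ 9 · 19 · 9 · 28 = 43092.
43092 mod 31 = 2, so 28^39 ≡ 2 (mod 31).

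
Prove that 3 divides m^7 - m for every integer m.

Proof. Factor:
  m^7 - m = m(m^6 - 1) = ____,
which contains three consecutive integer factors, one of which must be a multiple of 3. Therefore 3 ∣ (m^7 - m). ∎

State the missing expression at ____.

m^6 - 1 = (m^2 - 1)(m^4 + m^2 + 1), and m^2 - 1 = (m-1)(m+1).
So m(m^6 - 1) = (m - 1)m(m + 1)(m^4 + m^2 + 1).

(m - 1)m(m + 1)(m^4 + m^2 + 1)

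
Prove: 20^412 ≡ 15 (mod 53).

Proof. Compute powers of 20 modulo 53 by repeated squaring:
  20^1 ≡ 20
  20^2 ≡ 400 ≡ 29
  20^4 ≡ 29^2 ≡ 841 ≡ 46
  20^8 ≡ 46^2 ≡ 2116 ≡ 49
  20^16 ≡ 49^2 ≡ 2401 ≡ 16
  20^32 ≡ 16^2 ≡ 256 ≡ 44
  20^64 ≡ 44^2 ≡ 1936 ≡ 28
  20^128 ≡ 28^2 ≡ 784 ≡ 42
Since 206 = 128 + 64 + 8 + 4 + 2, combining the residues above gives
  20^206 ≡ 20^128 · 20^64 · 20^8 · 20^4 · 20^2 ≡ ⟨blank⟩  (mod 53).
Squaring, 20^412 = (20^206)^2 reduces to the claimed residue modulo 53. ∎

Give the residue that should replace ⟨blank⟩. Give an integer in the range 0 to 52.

11

Multiply the listed residues: 42 · 28 · 49 · 46 · 29 = 1176 → 57624 → 2650704 → 76870416.
Reducing modulo 53: 76870416 = 1450385·53 + 11, so 20^206 ≡ 11.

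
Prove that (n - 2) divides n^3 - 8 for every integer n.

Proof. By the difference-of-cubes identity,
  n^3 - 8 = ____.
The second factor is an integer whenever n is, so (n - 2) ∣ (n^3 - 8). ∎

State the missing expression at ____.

(n - 2)(n^2 + 2n + 4)

a^3 - b^3 = (a - b)(a^2 + ab + b^2). With a = n, b = 2:
n^3 - 8 = (n - 2)(n^2 + 2n + 4).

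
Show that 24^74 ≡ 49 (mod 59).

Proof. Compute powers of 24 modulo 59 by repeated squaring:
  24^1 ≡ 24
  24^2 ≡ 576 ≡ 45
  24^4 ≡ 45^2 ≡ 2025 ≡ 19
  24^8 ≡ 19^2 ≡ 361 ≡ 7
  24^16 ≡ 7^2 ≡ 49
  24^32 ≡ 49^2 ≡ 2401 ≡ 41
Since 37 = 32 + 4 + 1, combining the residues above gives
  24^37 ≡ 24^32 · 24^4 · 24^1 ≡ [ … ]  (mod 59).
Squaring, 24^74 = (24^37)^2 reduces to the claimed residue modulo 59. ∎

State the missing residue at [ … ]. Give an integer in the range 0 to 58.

24^32 · 24^4 · 24^1 ≡ 41 · 19 · 24 = 18696.
18696 mod 59 = 52, so 24^37 ≡ 52 (mod 59).

52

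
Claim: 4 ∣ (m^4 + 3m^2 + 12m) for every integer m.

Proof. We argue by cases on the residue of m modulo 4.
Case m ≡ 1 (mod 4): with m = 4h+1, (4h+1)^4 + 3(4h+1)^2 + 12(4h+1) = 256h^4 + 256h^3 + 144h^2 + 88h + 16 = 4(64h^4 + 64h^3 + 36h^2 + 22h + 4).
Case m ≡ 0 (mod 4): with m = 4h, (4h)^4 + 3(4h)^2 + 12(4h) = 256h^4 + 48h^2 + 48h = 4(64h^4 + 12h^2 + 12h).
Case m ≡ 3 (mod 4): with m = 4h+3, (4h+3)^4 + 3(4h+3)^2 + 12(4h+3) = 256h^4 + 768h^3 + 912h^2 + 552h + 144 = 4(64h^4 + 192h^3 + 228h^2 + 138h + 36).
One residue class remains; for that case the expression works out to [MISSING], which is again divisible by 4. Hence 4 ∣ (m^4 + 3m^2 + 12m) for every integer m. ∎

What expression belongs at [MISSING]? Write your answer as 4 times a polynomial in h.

4(64h^4 + 128h^3 + 108h^2 + 56h + 13)

The residues treated are {1, 0, 3}, so the missing case is m ≡ 2 (mod 4); write m = 4h+2.
Then (4h+2)^4 + 3(4h+2)^2 + 12(4h+2) = 256h^4 + 512h^3 + 432h^2 + 224h + 52 = 4(64h^4 + 128h^3 + 108h^2 + 56h + 13).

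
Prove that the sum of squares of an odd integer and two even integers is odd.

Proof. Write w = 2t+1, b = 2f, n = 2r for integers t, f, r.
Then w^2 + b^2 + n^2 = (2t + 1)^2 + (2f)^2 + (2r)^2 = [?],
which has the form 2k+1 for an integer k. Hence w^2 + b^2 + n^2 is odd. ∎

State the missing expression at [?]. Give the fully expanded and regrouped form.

(2t + 1)^2 + (2f)^2 + (2r)^2 = 4f^2 + 4r^2 + 4t^2 + 4t + 1
= 2(2f^2 + 2r^2 + 2t^2 + 2t) + 1.
Since 2f^2 + 2r^2 + 2t^2 + 2t is an integer, the sum of squares is of the form 2k+1 for an integer k.

2(2f^2 + 2r^2 + 2t^2 + 2t) + 1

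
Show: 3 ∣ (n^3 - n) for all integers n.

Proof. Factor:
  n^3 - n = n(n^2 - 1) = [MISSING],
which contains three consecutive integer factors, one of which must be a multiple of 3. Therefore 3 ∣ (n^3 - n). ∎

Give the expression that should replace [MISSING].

(n - 1)n(n + 1)

n(n^2 - 1) = n(n - 1)(n + 1) = (n - 1)n(n + 1).
These three factors are consecutive integers, so their product is divisible by 3.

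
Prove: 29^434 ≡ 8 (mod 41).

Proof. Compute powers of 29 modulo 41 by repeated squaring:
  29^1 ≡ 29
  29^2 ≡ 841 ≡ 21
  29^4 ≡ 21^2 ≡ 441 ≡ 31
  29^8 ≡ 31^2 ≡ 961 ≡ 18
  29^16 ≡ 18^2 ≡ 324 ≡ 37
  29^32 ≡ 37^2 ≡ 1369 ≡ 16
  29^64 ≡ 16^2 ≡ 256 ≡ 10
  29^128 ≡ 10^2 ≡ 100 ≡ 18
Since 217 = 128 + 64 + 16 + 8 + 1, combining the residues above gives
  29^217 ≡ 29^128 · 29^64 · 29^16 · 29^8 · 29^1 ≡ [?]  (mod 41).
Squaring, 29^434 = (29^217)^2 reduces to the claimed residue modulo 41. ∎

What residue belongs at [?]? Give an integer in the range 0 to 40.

7

29^128 · 29^64 · 29^16 · 29^8 · 29^1 ≡ 18 · 10 · 37 · 18 · 29 = 3476520.
3476520 mod 41 = 7, so 29^217 ≡ 7 (mod 41).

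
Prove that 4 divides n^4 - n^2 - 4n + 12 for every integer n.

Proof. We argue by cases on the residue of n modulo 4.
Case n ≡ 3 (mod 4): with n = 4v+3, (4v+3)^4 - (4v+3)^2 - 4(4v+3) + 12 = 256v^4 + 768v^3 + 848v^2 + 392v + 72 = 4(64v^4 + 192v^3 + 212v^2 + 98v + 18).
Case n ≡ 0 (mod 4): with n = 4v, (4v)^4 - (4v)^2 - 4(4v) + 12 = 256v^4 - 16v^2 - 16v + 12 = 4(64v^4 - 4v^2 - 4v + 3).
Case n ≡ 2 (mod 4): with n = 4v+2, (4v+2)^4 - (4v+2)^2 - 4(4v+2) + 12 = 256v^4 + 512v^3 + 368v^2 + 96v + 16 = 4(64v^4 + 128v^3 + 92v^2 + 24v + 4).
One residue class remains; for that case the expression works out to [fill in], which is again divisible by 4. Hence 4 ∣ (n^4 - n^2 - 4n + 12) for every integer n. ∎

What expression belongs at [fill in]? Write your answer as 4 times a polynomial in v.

The residues treated are {3, 0, 2}, so the missing case is n ≡ 1 (mod 4); write n = 4v+1.
Then (4v+1)^4 - (4v+1)^2 - 4(4v+1) + 12 = 256v^4 + 256v^3 + 80v^2 - 8v + 8 = 4(64v^4 + 64v^3 + 20v^2 - 2v + 2).

4(64v^4 + 64v^3 + 20v^2 - 2v + 2)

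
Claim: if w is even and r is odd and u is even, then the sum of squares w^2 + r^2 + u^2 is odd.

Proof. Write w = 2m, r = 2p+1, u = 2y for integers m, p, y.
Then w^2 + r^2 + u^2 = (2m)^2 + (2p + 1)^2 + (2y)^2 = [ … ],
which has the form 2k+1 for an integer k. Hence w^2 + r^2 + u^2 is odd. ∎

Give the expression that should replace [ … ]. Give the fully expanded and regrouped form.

Expanding: (2m)^2 + (2p + 1)^2 + (2y)^2 = 4m^2 + 4p^2 + 4p + 4y^2 + 1.
Every term except the constant is even, so this is 2(2m^2 + 2p^2 + 2p + 2y^2) + 1,
and 2m^2 + 2p^2 + 2p + 2y^2 ∈ ℤ gives the required form.

2(2m^2 + 2p^2 + 2p + 2y^2) + 1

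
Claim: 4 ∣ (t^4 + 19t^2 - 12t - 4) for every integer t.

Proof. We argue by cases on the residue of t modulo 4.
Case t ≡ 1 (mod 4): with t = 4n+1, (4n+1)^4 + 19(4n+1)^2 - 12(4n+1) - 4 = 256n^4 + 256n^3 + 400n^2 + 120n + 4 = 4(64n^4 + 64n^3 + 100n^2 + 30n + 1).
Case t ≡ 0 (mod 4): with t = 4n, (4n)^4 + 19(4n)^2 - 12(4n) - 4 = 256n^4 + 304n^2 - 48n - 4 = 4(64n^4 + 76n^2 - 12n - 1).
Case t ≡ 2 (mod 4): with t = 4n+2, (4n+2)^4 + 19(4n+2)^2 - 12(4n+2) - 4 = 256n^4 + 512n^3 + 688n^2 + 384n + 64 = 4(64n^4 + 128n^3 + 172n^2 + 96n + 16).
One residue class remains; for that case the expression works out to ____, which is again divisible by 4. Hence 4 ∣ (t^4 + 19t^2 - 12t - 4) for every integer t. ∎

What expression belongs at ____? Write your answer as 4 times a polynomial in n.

4(64n^4 + 192n^3 + 292n^2 + 210n + 53)

Only t ≡ 3 (mod 4) is unaccounted for. Put t = 4n+3:
(4n+3)^4 + 19(4n+3)^2 - 12(4n+3) - 4 expands to 256n^4 + 768n^3 + 1168n^2 + 840n + 212,
and factoring out 4 leaves 4(64n^4 + 192n^3 + 292n^2 + 210n + 53).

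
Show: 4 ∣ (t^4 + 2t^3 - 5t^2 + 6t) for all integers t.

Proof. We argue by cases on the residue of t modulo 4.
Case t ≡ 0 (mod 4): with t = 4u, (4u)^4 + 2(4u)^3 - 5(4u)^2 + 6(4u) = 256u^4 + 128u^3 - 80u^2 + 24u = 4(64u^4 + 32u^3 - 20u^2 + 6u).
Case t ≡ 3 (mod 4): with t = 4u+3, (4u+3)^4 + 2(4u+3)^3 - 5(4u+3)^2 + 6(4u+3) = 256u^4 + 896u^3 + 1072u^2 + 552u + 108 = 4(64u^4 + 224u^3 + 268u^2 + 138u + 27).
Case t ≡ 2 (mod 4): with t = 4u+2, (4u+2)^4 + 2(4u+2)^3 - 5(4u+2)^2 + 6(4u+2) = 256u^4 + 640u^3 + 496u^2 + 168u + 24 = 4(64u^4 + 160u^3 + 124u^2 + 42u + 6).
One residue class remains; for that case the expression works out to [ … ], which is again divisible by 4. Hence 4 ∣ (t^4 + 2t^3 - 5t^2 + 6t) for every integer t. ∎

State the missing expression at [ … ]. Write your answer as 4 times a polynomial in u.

4(64u^4 + 96u^3 + 28u^2 + 6u + 1)

The residues treated are {0, 3, 2}, so the missing case is t ≡ 1 (mod 4); write t = 4u+1.
Then (4u+1)^4 + 2(4u+1)^3 - 5(4u+1)^2 + 6(4u+1) = 256u^4 + 384u^3 + 112u^2 + 24u + 4 = 4(64u^4 + 96u^3 + 28u^2 + 6u + 1).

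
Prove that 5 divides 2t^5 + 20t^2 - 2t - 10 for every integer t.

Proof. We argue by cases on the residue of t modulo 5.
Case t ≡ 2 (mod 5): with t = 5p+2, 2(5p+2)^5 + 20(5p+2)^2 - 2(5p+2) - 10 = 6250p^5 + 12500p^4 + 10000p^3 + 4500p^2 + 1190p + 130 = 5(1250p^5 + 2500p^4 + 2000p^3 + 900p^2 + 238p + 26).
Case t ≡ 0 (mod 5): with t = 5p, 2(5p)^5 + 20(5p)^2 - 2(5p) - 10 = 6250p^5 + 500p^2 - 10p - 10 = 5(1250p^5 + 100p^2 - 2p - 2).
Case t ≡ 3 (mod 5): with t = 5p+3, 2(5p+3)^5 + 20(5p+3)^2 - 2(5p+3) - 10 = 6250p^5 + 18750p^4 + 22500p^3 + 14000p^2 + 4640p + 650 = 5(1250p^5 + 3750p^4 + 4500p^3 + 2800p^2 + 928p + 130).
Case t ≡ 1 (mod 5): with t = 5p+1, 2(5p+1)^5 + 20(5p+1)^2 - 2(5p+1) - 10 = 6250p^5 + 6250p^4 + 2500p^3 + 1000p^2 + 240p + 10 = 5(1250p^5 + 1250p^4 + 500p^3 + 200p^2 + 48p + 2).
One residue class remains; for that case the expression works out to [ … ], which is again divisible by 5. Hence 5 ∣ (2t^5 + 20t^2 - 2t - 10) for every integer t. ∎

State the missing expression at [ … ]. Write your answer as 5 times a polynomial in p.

Only t ≡ 4 (mod 5) is unaccounted for. Put t = 5p+4:
2(5p+4)^5 + 20(5p+4)^2 - 2(5p+4) - 10 expands to 6250p^5 + 25000p^4 + 40000p^3 + 32500p^2 + 13590p + 2350,
and factoring out 5 leaves 5(1250p^5 + 5000p^4 + 8000p^3 + 6500p^2 + 2718p + 470).

5(1250p^5 + 5000p^4 + 8000p^3 + 6500p^2 + 2718p + 470)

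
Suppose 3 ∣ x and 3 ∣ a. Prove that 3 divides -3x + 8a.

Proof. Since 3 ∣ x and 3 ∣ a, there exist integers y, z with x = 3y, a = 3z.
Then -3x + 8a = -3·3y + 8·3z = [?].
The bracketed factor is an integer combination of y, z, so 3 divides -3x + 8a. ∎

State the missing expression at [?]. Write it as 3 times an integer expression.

3(-3y + 8z)

Pull the common 3 out of every term: -3·3y + 8·3z = 3(-3y + 8z).
-3y + 8z is an integer, which exhibits the divisibility.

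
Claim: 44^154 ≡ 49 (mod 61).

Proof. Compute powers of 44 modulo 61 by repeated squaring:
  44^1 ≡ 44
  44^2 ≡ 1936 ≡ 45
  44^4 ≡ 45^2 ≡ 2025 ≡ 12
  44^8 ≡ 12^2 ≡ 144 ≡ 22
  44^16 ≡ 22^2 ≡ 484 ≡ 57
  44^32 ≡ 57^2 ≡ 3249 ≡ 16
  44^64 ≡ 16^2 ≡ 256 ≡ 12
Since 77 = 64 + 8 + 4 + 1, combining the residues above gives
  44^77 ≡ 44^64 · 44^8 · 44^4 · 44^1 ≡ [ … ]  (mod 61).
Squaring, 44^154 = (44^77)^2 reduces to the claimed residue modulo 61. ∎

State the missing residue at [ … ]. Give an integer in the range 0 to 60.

44^64 · 44^8 · 44^4 · 44^1 ≡ 12 · 22 · 12 · 44 = 139392.
139392 mod 61 = 7, so 44^77 ≡ 7 (mod 61).

7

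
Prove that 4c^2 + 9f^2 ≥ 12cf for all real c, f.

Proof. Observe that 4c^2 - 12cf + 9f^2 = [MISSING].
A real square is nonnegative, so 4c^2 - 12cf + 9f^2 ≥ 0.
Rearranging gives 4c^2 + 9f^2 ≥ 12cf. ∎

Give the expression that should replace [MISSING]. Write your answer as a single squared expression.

The leading and trailing coefficients are 2^2 and 3^2, and 12 = 2·2·3, so the trinomial is (2c - 3f)^2.
Hence 4c^2 - 12cf + 9f^2 ≥ 0.

(2c - 3f)^2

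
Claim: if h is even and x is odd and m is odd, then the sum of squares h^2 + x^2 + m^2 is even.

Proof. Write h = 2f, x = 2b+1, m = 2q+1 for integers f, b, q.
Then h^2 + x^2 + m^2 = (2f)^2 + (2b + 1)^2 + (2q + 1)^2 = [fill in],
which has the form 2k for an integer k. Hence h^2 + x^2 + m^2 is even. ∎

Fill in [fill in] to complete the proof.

2(2b^2 + 2b + 2f^2 + 2q^2 + 2q + 1)

(2f)^2 + (2b + 1)^2 + (2q + 1)^2 = 4b^2 + 4b + 4f^2 + 4q^2 + 4q + 2
= 2(2b^2 + 2b + 2f^2 + 2q^2 + 2q + 1).
Since 2b^2 + 2b + 2f^2 + 2q^2 + 2q + 1 is an integer, the sum of squares is of the form 2k for an integer k.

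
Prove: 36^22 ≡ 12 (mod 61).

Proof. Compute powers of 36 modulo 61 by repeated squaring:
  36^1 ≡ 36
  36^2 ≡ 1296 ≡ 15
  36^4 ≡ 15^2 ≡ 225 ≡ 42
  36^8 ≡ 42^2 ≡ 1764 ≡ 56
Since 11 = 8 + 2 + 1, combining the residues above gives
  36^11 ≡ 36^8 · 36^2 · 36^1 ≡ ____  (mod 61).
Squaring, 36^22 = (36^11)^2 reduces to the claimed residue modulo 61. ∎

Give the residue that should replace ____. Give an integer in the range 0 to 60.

36^8 · 36^2 · 36^1 ≡ 56 · 15 · 36 = 30240.
30240 mod 61 = 45, so 36^11 ≡ 45 (mod 61).

45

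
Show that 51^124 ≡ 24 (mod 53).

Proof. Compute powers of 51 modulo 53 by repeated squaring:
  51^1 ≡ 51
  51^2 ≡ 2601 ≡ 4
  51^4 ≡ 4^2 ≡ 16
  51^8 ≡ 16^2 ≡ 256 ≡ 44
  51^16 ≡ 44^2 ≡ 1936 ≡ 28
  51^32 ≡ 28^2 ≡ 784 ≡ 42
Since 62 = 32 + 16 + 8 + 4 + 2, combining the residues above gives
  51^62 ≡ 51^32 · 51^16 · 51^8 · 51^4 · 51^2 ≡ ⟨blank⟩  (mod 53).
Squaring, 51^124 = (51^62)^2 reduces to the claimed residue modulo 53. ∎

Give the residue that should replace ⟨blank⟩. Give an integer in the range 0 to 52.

17

51^32 · 51^16 · 51^8 · 51^4 · 51^2 ≡ 42 · 28 · 44 · 16 · 4 = 3311616.
3311616 mod 53 = 17, so 51^62 ≡ 17 (mod 53).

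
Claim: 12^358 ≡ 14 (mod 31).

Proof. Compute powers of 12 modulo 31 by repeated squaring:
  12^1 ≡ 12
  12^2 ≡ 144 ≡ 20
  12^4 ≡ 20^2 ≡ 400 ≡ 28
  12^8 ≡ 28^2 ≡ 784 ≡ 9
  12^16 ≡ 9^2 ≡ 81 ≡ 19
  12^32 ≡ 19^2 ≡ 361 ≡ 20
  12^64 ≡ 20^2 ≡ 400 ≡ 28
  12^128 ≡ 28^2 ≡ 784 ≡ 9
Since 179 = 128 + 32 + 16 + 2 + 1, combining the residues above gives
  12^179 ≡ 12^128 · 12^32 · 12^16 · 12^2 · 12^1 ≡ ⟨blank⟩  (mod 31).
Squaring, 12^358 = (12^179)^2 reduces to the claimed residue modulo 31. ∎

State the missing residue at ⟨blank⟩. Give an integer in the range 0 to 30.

13

Multiply the listed residues: 9 · 20 · 19 · 20 · 12 = 180 → 3420 → 68400 → 820800.
Reducing modulo 31: 820800 = 26477·31 + 13, so 12^179 ≡ 13.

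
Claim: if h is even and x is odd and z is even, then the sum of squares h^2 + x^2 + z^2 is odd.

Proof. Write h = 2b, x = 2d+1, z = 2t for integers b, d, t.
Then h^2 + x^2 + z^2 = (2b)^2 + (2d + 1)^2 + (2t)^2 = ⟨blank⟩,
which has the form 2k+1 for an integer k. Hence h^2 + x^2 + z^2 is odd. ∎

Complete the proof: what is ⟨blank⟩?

2(2b^2 + 2d^2 + 2d + 2t^2) + 1

Expanding: (2b)^2 + (2d + 1)^2 + (2t)^2 = 4b^2 + 4d^2 + 4d + 4t^2 + 1.
Every term except the constant is even, so this is 2(2b^2 + 2d^2 + 2d + 2t^2) + 1,
and 2b^2 + 2d^2 + 2d + 2t^2 ∈ ℤ gives the required form.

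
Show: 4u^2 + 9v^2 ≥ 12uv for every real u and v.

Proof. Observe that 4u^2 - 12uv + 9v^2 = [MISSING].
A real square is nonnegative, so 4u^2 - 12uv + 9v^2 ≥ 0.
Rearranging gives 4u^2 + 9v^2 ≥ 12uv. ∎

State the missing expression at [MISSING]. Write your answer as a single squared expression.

(2u - 3v)^2

4u^2 - 12uv + 9v^2 is a perfect-square trinomial: the outer terms are (2u)^2 and (3v)^2, and the cross term is -2·2u·3v.
So 4u^2 - 12uv + 9v^2 = (2u - 3v)^2 ≥ 0.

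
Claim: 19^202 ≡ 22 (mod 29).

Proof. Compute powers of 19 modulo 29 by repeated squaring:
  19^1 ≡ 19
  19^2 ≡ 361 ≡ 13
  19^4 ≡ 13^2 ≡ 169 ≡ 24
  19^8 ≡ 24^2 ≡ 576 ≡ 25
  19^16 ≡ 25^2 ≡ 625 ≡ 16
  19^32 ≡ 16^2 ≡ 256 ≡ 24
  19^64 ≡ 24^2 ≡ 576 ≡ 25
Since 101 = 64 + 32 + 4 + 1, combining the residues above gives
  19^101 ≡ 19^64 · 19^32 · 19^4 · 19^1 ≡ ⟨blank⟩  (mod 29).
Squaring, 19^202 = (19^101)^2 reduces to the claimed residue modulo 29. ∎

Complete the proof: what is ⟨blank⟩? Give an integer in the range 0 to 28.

Multiply the listed residues: 25 · 24 · 24 · 19 = 600 → 14400 → 273600.
Reducing modulo 29: 273600 = 9434·29 + 14, so 19^101 ≡ 14.

14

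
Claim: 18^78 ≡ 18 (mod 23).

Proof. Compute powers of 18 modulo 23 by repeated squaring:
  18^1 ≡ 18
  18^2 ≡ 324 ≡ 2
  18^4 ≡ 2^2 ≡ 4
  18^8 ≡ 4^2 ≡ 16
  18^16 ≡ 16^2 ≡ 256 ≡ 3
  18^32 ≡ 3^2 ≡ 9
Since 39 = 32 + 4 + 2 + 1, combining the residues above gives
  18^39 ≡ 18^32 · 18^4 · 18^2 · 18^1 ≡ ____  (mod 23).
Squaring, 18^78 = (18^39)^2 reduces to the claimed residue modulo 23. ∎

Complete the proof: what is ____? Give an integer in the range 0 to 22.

8

Multiply the listed residues: 9 · 4 · 2 · 18 = 36 → 72 → 1296.
Reducing modulo 23: 1296 = 56·23 + 8, so 18^39 ≡ 8.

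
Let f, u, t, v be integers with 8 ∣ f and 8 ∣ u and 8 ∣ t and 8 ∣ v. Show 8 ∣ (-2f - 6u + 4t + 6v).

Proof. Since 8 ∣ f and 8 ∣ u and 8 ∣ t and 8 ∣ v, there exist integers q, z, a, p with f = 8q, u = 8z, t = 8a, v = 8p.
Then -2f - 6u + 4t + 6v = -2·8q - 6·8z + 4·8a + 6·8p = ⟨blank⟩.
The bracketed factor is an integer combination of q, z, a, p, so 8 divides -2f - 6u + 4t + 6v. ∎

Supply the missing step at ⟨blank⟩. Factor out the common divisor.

Each term has a factor of 8: -2·8q - 6·8z + 4·8a + 6·8p = 8·(4a + 6p - 2q - 6z).
Since 4a + 6p - 2q - 6z is an integer, 8 ∣ (-2f - 6u + 4t + 6v).

8(4a + 6p - 2q - 6z)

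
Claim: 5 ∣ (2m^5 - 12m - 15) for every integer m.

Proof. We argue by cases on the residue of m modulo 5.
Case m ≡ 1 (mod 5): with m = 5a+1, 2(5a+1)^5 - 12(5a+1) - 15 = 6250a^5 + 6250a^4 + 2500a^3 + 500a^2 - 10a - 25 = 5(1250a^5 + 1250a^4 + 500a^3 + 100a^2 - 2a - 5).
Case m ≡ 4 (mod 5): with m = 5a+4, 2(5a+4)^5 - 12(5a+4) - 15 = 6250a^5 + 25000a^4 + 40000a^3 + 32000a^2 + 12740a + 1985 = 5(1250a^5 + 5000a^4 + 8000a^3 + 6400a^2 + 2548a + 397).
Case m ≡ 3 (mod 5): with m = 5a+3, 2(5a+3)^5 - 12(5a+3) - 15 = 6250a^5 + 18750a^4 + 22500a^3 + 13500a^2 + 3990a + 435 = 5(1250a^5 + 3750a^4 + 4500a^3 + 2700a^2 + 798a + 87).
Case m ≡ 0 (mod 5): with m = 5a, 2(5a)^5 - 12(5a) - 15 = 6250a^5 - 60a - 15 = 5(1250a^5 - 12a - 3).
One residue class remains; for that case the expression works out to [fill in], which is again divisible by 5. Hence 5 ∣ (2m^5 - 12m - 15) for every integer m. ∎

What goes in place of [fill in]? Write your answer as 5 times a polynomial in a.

The residues treated are {1, 4, 3, 0}, so the missing case is m ≡ 2 (mod 5); write m = 5a+2.
Then 2(5a+2)^5 - 12(5a+2) - 15 = 6250a^5 + 12500a^4 + 10000a^3 + 4000a^2 + 740a + 25 = 5(1250a^5 + 2500a^4 + 2000a^3 + 800a^2 + 148a + 5).

5(1250a^5 + 2500a^4 + 2000a^3 + 800a^2 + 148a + 5)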